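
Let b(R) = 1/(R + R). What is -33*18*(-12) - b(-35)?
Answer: 498961/70 ≈ 7128.0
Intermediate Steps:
b(R) = 1/(2*R)
-33*18*(-12) - b(-35) = -33*18*(-12) - 1/(2*(-35)) = -594*(-12) - (-1)/(2*35) = 7128 - 1*(-1/70) = 7128 + 1/70 = 498961/70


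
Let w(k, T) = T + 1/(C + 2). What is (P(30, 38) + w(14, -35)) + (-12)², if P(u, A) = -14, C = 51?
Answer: 5036/53 ≈ 95.019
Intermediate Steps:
w(k, T) = 1/53 + T (w(k, T) = T + 1/(51 + 2) = T + 1/53 = 1/53 + T)
(P(30, 38) + w(14, -35)) + (-12)² = (-14 + (1/53 - 35)) + (-12)² = (-14 - 1854/53) + 144 = -2596/53 + 144 = 5036/53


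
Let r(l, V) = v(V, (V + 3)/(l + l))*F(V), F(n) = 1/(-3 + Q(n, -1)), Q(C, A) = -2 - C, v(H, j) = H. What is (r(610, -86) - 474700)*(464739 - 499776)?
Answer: 149688909898/9 ≈ 1.6632e+10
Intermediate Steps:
F(n) = 1/(-5 - n) (F(n) = 1/(-3 + (-2 - n)) = 1/(-5 - n))
r(l, V) = -V/(5 + V) (r(l, V) = V*(-1/(5 + V)) = -V/(5 + V))
(r(610, -86) - 474700)*(464739 - 499776) = (-1*(-86)/(5 - 86) - 474700)*(464739 - 499776) = (-1*(-86)/(-81) - 474700)*(-35037) = (-1*(-86)*(-1/81) - 474700)*(-35037) = (-86/81 - 474700)*(-35037) = -38450786/81*(-35037) = 149688909898/9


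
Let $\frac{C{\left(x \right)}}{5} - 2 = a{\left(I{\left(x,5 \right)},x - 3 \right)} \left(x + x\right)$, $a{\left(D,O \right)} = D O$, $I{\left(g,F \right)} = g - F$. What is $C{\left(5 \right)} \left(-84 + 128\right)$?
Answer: $440$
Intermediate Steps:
$C{\left(x \right)} = 10 + 10 x \left(-5 + x\right) \left(-3 + x\right)$ ($C{\left(x \right)} = 10 + 5 \left(x - 5\right) \left(x - 3\right) \left(x + x\right) = 10 + 5 \left(x - 5\right) \left(-3 + x\right) 2 x = 10 + 5 \left(-5 + x\right) \left(-3 + x\right) 2 x = 10 + 5 \cdot 2 x \left(-5 + x\right) \left(-3 + x\right) = 10 + 10 x \left(-5 + x\right) \left(-3 + x\right)$)
$C{\left(5 \right)} \left(-84 + 128\right) = \left(10 + 10 \cdot 5 \left(-5 + 5\right) \left(-3 + 5\right)\right) \left(-84 + 128\right) = \left(10 + 10 \cdot 5 \cdot 0 \cdot 2\right) 44 = \left(10 + 0\right) 44 = 10 \cdot 44 = 440$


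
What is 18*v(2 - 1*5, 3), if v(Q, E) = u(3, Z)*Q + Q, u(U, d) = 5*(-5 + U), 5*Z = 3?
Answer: 486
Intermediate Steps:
Z = ⅗ (Z = (⅕)*3 = ⅗ ≈ 0.60000)
u(U, d) = -25 + 5*U
v(Q, E) = -9*Q (v(Q, E) = (-25 + 5*3)*Q + Q = (-25 + 15)*Q + Q = -10*Q + Q = -9*Q)
18*v(2 - 1*5, 3) = 18*(-9*(2 - 1*5)) = 18*(-9*(2 - 5)) = 18*(-9*(-3)) = 18*27 = 486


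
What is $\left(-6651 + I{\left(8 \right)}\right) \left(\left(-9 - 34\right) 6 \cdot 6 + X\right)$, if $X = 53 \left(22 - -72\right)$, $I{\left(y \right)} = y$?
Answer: $-22812062$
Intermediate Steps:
$X = 4982$ ($X = 53 \left(22 + 72\right) = 53 \cdot 94 = 4982$)
$\left(-6651 + I{\left(8 \right)}\right) \left(\left(-9 - 34\right) 6 \cdot 6 + X\right) = \left(-6651 + 8\right) \left(\left(-9 - 34\right) 6 \cdot 6 + 4982\right) = - 6643 \left(\left(-43\right) 36 + 4982\right) = - 6643 \left(-1548 + 4982\right) = \left(-6643\right) 3434 = -22812062$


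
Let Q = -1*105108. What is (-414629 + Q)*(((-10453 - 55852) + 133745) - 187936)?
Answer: 62626229552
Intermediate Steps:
Q = -105108
(-414629 + Q)*(((-10453 - 55852) + 133745) - 187936) = (-414629 - 105108)*(((-10453 - 55852) + 133745) - 187936) = -519737*((-66305 + 133745) - 187936) = -519737*(67440 - 187936) = -519737*(-120496) = 62626229552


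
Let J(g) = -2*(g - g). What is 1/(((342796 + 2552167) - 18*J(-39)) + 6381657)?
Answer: 1/9276620 ≈ 1.0780e-7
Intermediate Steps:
J(g) = 0 (J(g) = -2*0 = 0)
1/(((342796 + 2552167) - 18*J(-39)) + 6381657) = 1/(((342796 + 2552167) - 18*0) + 6381657) = 1/((2894963 + 0) + 6381657) = 1/(2894963 + 6381657) = 1/9276620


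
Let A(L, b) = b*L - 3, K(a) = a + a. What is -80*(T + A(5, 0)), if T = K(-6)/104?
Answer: 3240/13 ≈ 249.23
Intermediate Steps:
K(a) = 2*a
T = -3/26 (T = (2*(-6))/104 = -12*1/104 = -3/26 ≈ -0.11538)
A(L, b) = -3 + L*b (A(L, b) = L*b - 3 = -3 + L*b)
-80*(T + A(5, 0)) = -80*(-3/26 + (-3 + 5*0)) = -80*(-3/26 + (-3 + 0)) = -80*(-3/26 - 3) = -80*(-81/26) = 3240/13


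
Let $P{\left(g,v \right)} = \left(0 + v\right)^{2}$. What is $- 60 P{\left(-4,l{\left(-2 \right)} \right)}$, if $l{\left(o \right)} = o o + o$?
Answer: $-240$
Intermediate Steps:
$l{\left(o \right)} = o + o^{2}$ ($l{\left(o \right)} = o^{2} + o = o + o^{2}$)
$P{\left(g,v \right)} = v^{2}$
$- 60 P{\left(-4,l{\left(-2 \right)} \right)} = - 60 \left(- 2 \left(1 - 2\right)\right)^{2} = - 60 \left(\left(-2\right) \left(-1\right)\right)^{2} = - 60 \cdot 2^{2} = \left(-60\right) 4 = -240$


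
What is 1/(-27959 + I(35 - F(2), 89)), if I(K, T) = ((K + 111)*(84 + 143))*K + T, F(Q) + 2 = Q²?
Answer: 1/1050834 ≈ 9.5163e-7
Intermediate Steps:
F(Q) = -2 + Q²
I(K, T) = T + K*(25197 + 227*K) (I(K, T) = ((111 + K)*227)*K + T = (25197 + 227*K)*K + T = K*(25197 + 227*K) + T = T + K*(25197 + 227*K))
1/(-27959 + I(35 - F(2), 89)) = 1/(-27959 + (89 + 227*(35 - (-2 + 2²))² + 25197*(35 - (-2 + 2²)))) = 1/(-27959 + (89 + 227*(35 - (-2 + 4))² + 25197*(35 - (-2 + 4)))) = 1/(-27959 + (89 + 227*(35 - 1*2)² + 25197*(35 - 1*2))) = 1/(-27959 + (89 + 227*(35 - 2)² + 25197*(35 - 2))) = 1/(-27959 + (89 + 227*33² + 25197*33)) = 1/(-27959 + (89 + 227*1089 + 831501)) = 1/(-27959 + (89 + 247203 + 831501)) = 1/(-27959 + 1078793) = 1/1050834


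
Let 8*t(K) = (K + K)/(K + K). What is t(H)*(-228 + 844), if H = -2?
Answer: 77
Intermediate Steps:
t(K) = 1/8 (t(K) = ((K + K)/(K + K))/8 = ((2*K)/((2*K)))/8 = ((2*K)*(1/(2*K)))/8 = (1/8)*1 = 1/8)
t(H)*(-228 + 844) = (-228 + 844)/8 = (1/8)*616 = 77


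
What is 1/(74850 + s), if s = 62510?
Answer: 1/137360 ≈ 7.2801e-6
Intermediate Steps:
1/(74850 + s) = 1/(74850 + 62510) = 1/137360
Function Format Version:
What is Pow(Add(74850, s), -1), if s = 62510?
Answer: Rational(1, 137360) ≈ 7.2801e-6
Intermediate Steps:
Pow(Add(74850, s), -1) = Pow(Add(74850, 62510), -1) = Pow(137360, -1) = Rational(1, 137360)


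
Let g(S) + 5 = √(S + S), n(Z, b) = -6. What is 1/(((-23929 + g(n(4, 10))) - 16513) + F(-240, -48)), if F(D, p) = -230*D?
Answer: 14753/217651021 - 2*I*√3/217651021 ≈ 6.7783e-5 - 1.5916e-8*I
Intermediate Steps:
g(S) = -5 + √2*√S (g(S) = -5 + √(S + S) = -5 + √(2*S) = -5 + √2*√S)
1/(((-23929 + g(n(4, 10))) - 16513) + F(-240, -48)) = 1/(((-23929 + (-5 + √2*√(-6))) - 16513) - 230*(-240)) = 1/(((-23929 + (-5 + √2*(I*√6))) - 16513) + 55200) = 1/(((-23929 + (-5 + 2*I*√3)) - 16513) + 55200) = 1/(((-23934 + 2*I*√3) - 16513) + 55200) = 1/((-40447 + 2*I*√3) + 55200) = 1/(14753 + 2*I*√3)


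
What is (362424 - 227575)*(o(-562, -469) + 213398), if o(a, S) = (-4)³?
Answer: 28767876566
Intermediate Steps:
o(a, S) = -64
(362424 - 227575)*(o(-562, -469) + 213398) = (362424 - 227575)*(-64 + 213398) = 134849*213334 = 28767876566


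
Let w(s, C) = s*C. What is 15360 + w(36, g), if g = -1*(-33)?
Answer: 16548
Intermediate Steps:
g = 33
w(s, C) = C*s
15360 + w(36, g) = 15360 + 33*36 = 15360 + 1188 = 16548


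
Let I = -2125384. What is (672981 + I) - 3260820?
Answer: -4713223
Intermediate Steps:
(672981 + I) - 3260820 = (672981 - 2125384) - 3260820 = -1452403 - 3260820 = -4713223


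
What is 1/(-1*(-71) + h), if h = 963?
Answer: 1/1034 ≈ 0.00096712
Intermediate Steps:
1/(-1*(-71) + h) = 1/(-1*(-71) + 963) = 1/(71 + 963) = 1/1034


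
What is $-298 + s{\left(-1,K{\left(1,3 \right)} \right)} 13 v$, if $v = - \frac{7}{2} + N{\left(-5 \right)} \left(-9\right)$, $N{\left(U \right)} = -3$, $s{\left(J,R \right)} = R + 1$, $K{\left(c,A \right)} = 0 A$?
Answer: $\frac{15}{2} \approx 7.5$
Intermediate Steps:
$K{\left(c,A \right)} = 0$
$s{\left(J,R \right)} = 1 + R$
$v = \frac{47}{2}$ ($v = - \frac{7}{2} - -27 = \left(-7\right) \frac{1}{2} + 27 = - \frac{7}{2} + 27 = \frac{47}{2} \approx 23.5$)
$-298 + s{\left(-1,K{\left(1,3 \right)} \right)} 13 v = -298 + \left(1 + 0\right) 13 \cdot \frac{47}{2} = -298 + 1 \cdot 13 \cdot \frac{47}{2} = -298 + 13 \cdot \frac{47}{2} = -298 + \frac{611}{2} = \frac{15}{2}$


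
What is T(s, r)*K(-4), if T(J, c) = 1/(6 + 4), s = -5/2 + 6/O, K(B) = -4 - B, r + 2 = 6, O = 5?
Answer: 0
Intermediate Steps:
r = 4 (r = -2 + 6 = 4)
s = -13/10 (s = -5/2 + 6/5 = -13/10 ≈ -1.3000)
T(J, c) = ⅒ (T(J, c) = 1/10 = ⅒)
T(s, r)*K(-4) = (-4 - 1*(-4))/10 = (-4 + 4)/10 = (⅒)*0 = 0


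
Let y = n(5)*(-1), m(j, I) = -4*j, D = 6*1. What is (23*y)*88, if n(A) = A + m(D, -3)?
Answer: 38456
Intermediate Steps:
D = 6
n(A) = -24 + A (n(A) = A - 4*6 = A - 24 = -24 + A)
y = 19 (y = (-24 + 5)*(-1) = -19*(-1) = 19)
(23*y)*88 = (23*19)*88 = 437*88 = 38456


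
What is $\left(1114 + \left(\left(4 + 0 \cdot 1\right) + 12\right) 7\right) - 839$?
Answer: $387$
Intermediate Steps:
$\left(1114 + \left(\left(4 + 0 \cdot 1\right) + 12\right) 7\right) - 839 = \left(1114 + \left(\left(4 + 0\right) + 12\right) 7\right) - 839 = \left(1114 + \left(4 + 12\right) 7\right) - 839 = \left(1114 + 16 \cdot 7\right) - 839 = \left(1114 + 112\right) - 839 = 1226 - 839 = 387$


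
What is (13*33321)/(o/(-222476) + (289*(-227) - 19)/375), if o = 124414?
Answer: -6023162271750/2440995887 ≈ -2467.5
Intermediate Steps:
(13*33321)/(o/(-222476) + (289*(-227) - 19)/375) = (13*33321)/(124414/(-222476) + (289*(-227) - 19)/375) = 433173/(124414*(-1/222476) + (-65603 - 19)*(1/375)) = 433173/(-62207/111238 - 65622*1/375) = 433173/(-62207/111238 - 21874/125) = 433173/(-2440995887/13904750) = 433173*(-13904750/2440995887) = -6023162271750/2440995887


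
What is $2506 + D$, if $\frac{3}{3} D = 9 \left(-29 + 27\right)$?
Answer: $2488$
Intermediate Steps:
$D = -18$ ($D = 9 \left(-29 + 27\right) = 9 \left(-2\right) = -18$)
$2506 + D = 2506 - 18 = 2488$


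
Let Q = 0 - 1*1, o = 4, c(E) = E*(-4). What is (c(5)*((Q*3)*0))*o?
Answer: 0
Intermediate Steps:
c(E) = -4*E
Q = -1 (Q = 0 - 1 = -1)
(c(5)*((Q*3)*0))*o = ((-4*5)*(-1*3*0))*4 = -(-60)*0*4 = -20*0*4 = 0*4 = 0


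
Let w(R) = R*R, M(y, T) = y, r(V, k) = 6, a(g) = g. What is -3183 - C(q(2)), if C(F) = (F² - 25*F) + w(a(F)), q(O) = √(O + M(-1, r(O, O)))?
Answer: -3160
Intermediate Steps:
w(R) = R²
q(O) = √(-1 + O) (q(O) = √(O - 1) = √(-1 + O))
C(F) = -25*F + 2*F² (C(F) = (F² - 25*F) + F² = -25*F + 2*F²)
-3183 - C(q(2)) = -3183 - √(-1 + 2)*(-25 + 2*√(-1 + 2)) = -3183 - √1*(-25 + 2*√1) = -3183 - (-25 + 2*1) = -3183 - (-25 + 2) = -3183 - (-23) = -3183 - 1*(-23) = -3183 + 23 = -3160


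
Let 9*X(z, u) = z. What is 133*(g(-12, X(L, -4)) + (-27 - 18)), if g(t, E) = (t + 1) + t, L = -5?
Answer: -9044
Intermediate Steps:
X(z, u) = z/9
g(t, E) = 1 + 2*t (g(t, E) = (1 + t) + t = 1 + 2*t)
133*(g(-12, X(L, -4)) + (-27 - 18)) = 133*((1 + 2*(-12)) + (-27 - 18)) = 133*((1 - 24) - 45) = 133*(-23 - 45) = 133*(-68) = -9044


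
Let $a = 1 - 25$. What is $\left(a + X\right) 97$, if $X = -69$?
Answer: $-9021$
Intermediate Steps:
$a = -24$ ($a = 1 - 25 = -24$)
$\left(a + X\right) 97 = \left(-24 - 69\right) 97 = \left(-93\right) 97 = -9021$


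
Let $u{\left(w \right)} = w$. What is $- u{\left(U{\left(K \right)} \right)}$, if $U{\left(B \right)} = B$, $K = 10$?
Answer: $-10$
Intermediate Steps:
$- u{\left(U{\left(K \right)} \right)} = \left(-1\right) 10 = -10$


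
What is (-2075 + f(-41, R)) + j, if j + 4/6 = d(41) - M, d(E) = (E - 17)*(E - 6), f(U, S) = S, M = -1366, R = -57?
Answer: 220/3 ≈ 73.333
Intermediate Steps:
d(E) = (-17 + E)*(-6 + E)
j = 6616/3 (j = -⅔ + ((102 + 41² - 23*41) - 1*(-1366)) = -⅔ + ((102 + 1681 - 943) + 1366) = -⅔ + (840 + 1366) = -⅔ + 2206 = 6616/3 ≈ 2205.3)
(-2075 + f(-41, R)) + j = (-2075 - 57) + 6616/3 = -2132 + 6616/3 = 220/3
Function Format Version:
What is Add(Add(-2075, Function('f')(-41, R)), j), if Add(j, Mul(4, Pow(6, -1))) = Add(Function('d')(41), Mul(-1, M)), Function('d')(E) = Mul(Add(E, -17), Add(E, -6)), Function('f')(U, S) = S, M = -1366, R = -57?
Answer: Rational(220, 3) ≈ 73.333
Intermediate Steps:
Function('d')(E) = Mul(Add(-17, E), Add(-6, E))
j = Rational(6616, 3) (j = Add(Rational(-2, 3), Add(Add(102, Pow(41, 2), Mul(-23, 41)), Mul(-1, -1366))) = Add(Rational(-2, 3), Add(Add(102, 1681, -943), 1366)) = Add(Rational(-2, 3), Add(840, 1366)) = Add(Rational(-2, 3), 2206) = Rational(6616, 3) ≈ 2205.3)
Add(Add(-2075, Function('f')(-41, R)), j) = Add(Add(-2075, -57), Rational(6616, 3)) = Add(-2132, Rational(6616, 3)) = Rational(220, 3)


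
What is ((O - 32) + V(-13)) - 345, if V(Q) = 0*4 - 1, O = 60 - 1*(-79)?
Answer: -239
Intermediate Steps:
O = 139 (O = 60 + 79 = 139)
V(Q) = -1 (V(Q) = 0 - 1 = -1)
((O - 32) + V(-13)) - 345 = ((139 - 32) - 1) - 345 = (107 - 1) - 345 = 106 - 345 = -239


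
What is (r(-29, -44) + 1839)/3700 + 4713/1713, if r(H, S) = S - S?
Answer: 6862769/2112700 ≈ 3.2483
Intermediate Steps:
r(H, S) = 0
(r(-29, -44) + 1839)/3700 + 4713/1713 = (0 + 1839)/3700 + 4713/1713 = 1839*(1/3700) + 4713*(1/1713) = 1839/3700 + 1571/571 = 6862769/2112700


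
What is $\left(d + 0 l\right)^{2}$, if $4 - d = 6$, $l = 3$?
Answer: $4$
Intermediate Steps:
$d = -2$ ($d = 4 - 6 = -2$)
$\left(d + 0 l\right)^{2} = \left(-2 + 0 \cdot 3\right)^{2} = \left(-2 + 0\right)^{2} = \left(-2\right)^{2} = 4$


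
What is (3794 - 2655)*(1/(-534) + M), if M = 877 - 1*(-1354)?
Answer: 1356951067/534 ≈ 2.5411e+6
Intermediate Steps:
M = 2231 (M = 877 + 1354 = 2231)
(3794 - 2655)*(1/(-534) + M) = (3794 - 2655)*(1/(-534) + 2231) = 1139*(-1/534 + 2231) = 1139*(1191353/534) = 1356951067/534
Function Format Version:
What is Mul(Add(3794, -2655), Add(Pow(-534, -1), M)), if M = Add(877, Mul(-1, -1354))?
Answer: Rational(1356951067, 534) ≈ 2.5411e+6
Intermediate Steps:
M = 2231 (M = Add(877, 1354) = 2231)
Mul(Add(3794, -2655), Add(Pow(-534, -1), M)) = Mul(Add(3794, -2655), Add(Pow(-534, -1), 2231)) = Mul(1139, Add(Rational(-1, 534), 2231)) = Mul(1139, Rational(1191353, 534)) = Rational(1356951067, 534)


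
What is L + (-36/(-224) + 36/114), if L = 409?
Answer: 435683/1064 ≈ 409.48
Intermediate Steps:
L + (-36/(-224) + 36/114) = 409 + (-36/(-224) + 36/114) = 409 + (-36*(-1/224) + 36*(1/114)) = 409 + (9/56 + 6/19) = 409 + 507/1064 = 435683/1064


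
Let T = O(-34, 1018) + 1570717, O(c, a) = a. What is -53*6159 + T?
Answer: 1245308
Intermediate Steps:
T = 1571735 (T = 1018 + 1570717 = 1571735)
-53*6159 + T = -53*6159 + 1571735 = -326427 + 1571735 = 1245308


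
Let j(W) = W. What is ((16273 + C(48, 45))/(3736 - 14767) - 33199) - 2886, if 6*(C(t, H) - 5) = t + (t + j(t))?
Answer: -132689979/3677 ≈ -36087.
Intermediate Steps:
C(t, H) = 5 + t/2 (C(t, H) = 5 + (t + (t + t))/6 = 5 + (t + 2*t)/6 = 5 + (3*t)/6 = 5 + t/2)
((16273 + C(48, 45))/(3736 - 14767) - 33199) - 2886 = ((16273 + (5 + (1/2)*48))/(3736 - 14767) - 33199) - 2886 = ((16273 + (5 + 24))/(-11031) - 33199) - 2886 = ((16273 + 29)*(-1/11031) - 33199) - 2886 = (16302*(-1/11031) - 33199) - 2886 = (-5434/3677 - 33199) - 2886 = -122078157/3677 - 2886 = -132689979/3677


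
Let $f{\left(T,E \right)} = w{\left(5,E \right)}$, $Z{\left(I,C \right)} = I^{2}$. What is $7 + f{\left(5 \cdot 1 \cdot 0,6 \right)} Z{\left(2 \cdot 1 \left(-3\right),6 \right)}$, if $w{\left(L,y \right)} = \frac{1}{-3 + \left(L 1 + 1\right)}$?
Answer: $19$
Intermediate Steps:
$w{\left(L,y \right)} = \frac{1}{-2 + L}$ ($w{\left(L,y \right)} = \frac{1}{-3 + \left(L + 1\right)} = \frac{1}{-3 + \left(1 + L\right)} = \frac{1}{-2 + L}$)
$f{\left(T,E \right)} = \frac{1}{3}$ ($f{\left(T,E \right)} = \frac{1}{-2 + 5} = \frac{1}{3}$)
$7 + f{\left(5 \cdot 1 \cdot 0,6 \right)} Z{\left(2 \cdot 1 \left(-3\right),6 \right)} = 7 + \frac{\left(2 \cdot 1 \left(-3\right)\right)^{2}}{3} = 7 + \frac{\left(2 \left(-3\right)\right)^{2}}{3} = 7 + \frac{\left(-6\right)^{2}}{3} = 7 + \frac{1}{3} \cdot 36 = 7 + 12 = 19$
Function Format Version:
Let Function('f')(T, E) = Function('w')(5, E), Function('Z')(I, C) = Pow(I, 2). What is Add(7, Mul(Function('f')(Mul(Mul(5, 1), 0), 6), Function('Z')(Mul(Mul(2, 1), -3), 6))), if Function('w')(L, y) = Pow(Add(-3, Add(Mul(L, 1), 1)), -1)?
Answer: 19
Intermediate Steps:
Function('w')(L, y) = Pow(Add(-2, L), -1) (Function('w')(L, y) = Pow(Add(-3, Add(L, 1)), -1) = Pow(Add(-3, Add(1, L)), -1) = Pow(Add(-2, L), -1))
Function('f')(T, E) = Rational(1, 3) (Function('f')(T, E) = Pow(Add(-2, 5), -1) = Pow(3, -1) = Rational(1, 3))
Add(7, Mul(Function('f')(Mul(Mul(5, 1), 0), 6), Function('Z')(Mul(Mul(2, 1), -3), 6))) = Add(7, Mul(Rational(1, 3), Pow(Mul(Mul(2, 1), -3), 2))) = Add(7, Mul(Rational(1, 3), Pow(Mul(2, -3), 2))) = Add(7, Mul(Rational(1, 3), Pow(-6, 2))) = Add(7, Mul(Rational(1, 3), 36)) = Add(7, 12) = 19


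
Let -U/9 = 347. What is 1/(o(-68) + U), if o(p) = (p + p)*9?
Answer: -1/4347 ≈ -0.00023004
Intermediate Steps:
o(p) = 18*p (o(p) = (2*p)*9 = 18*p)
U = -3123 (U = -9*347 = -3123)
1/(o(-68) + U) = 1/(18*(-68) - 3123) = 1/(-1224 - 3123) = 1/(-4347) = -1/4347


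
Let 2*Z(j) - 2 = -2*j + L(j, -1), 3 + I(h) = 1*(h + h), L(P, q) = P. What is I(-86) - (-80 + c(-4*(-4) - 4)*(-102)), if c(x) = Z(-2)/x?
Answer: -78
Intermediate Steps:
I(h) = -3 + 2*h (I(h) = -3 + 1*(h + h) = -3 + 1*(2*h) = -3 + 2*h)
Z(j) = 1 - j/2 (Z(j) = 1 + (-2*j + j)/2 = 1 + (-j)/2 = 1 - j/2)
c(x) = 2/x (c(x) = (1 - ½*(-2))/x = (1 + 1)/x = 2/x)
I(-86) - (-80 + c(-4*(-4) - 4)*(-102)) = (-3 + 2*(-86)) - (-80 + (2/(-4*(-4) - 4))*(-102)) = (-3 - 172) - (-80 + (2/(16 - 4))*(-102)) = -175 - (-80 + (2/12)*(-102)) = -175 - (-80 + (2*(1/12))*(-102)) = -175 - (-80 + (⅙)*(-102)) = -175 - (-80 - 17) = -175 - 1*(-97) = -175 + 97 = -78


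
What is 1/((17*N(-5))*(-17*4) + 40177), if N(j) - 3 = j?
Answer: 1/42489 ≈ 2.3536e-5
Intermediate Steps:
N(j) = 3 + j
1/((17*N(-5))*(-17*4) + 40177) = 1/((17*(3 - 5))*(-17*4) + 40177) = 1/((17*(-2))*(-68) + 40177) = 1/(-34*(-68) + 40177) = 1/(2312 + 40177) = 1/42489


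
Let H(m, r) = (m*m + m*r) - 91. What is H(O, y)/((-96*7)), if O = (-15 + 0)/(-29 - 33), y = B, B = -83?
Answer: 60967/369024 ≈ 0.16521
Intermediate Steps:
y = -83
O = 15/62 (O = -15/(-62) = -15*(-1/62) = 15/62 ≈ 0.24194)
H(m, r) = -91 + m² + m*r (H(m, r) = (m² + m*r) - 91 = -91 + m² + m*r)
H(O, y)/((-96*7)) = (-91 + (15/62)² + (15/62)*(-83))/((-96*7)) = (-91 + 225/3844 - 1245/62)/(-672) = -426769/3844*(-1/672) = 60967/369024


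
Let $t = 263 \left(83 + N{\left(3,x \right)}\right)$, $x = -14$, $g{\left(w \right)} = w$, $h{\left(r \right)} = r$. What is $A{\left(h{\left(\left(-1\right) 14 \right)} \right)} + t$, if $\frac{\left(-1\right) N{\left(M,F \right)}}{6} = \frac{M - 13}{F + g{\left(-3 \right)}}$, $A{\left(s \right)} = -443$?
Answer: $\frac{347782}{17} \approx 20458.0$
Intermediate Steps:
$N{\left(M,F \right)} = - \frac{6 \left(-13 + M\right)}{-3 + F}$ ($N{\left(M,F \right)} = - 6 \frac{M - 13}{F - 3} = - 6 \frac{-13 + M}{-3 + F} = - \frac{6 \left(-13 + M\right)}{-3 + F}$)
$t = \frac{355313}{17}$ ($t = 263 \left(83 + \frac{6 \left(13 - 3\right)}{-3 - 14}\right) = 263 \left(83 + \frac{6 \left(13 - 3\right)}{-17}\right) = 263 \left(83 + 6 \left(- \frac{1}{17}\right) 10\right) = 263 \left(83 - \frac{60}{17}\right) = 263 \cdot \frac{1351}{17} = \frac{355313}{17} \approx 20901.0$)
$A{\left(h{\left(\left(-1\right) 14 \right)} \right)} + t = -443 + \frac{355313}{17} = \frac{347782}{17}$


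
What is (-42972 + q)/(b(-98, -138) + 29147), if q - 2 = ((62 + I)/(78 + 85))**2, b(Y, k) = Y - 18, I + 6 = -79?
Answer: -380556467/257108213 ≈ -1.4801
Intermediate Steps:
I = -85 (I = -6 - 79 = -85)
b(Y, k) = -18 + Y
q = 53667/26569 (q = 2 + ((62 - 85)/(78 + 85))**2 = 2 + (-23/163)**2 = 2 + 529/26569 = 53667/26569 ≈ 2.0199)
(-42972 + q)/(b(-98, -138) + 29147) = (-42972 + 53667/26569)/((-18 - 98) + 29147) = -1141669401/(26569*(-116 + 29147)) = -1141669401/26569/29031 = -1141669401/26569*1/29031 = -380556467/257108213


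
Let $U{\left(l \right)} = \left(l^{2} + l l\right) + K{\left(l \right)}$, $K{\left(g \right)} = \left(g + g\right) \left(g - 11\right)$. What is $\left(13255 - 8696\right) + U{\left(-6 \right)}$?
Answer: $4835$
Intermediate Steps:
$K{\left(g \right)} = 2 g \left(-11 + g\right)$
$U{\left(l \right)} = 2 l^{2} + 2 l \left(-11 + l\right)$ ($U{\left(l \right)} = \left(l^{2} + l l\right) + 2 l \left(-11 + l\right) = \left(l^{2} + l^{2}\right) + 2 l \left(-11 + l\right) = 2 l^{2} + 2 l \left(-11 + l\right)$)
$\left(13255 - 8696\right) + U{\left(-6 \right)} = \left(13255 - 8696\right) + 2 \left(-6\right) \left(-11 + 2 \left(-6\right)\right) = 4559 + 2 \left(-6\right) \left(-11 - 12\right) = 4559 + 2 \left(-6\right) \left(-23\right) = 4559 + 276 = 4835$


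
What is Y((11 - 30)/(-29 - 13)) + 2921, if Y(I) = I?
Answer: 122701/42 ≈ 2921.5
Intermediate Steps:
Y((11 - 30)/(-29 - 13)) + 2921 = (11 - 30)/(-29 - 13) + 2921 = -19/(-42) + 2921 = -19*(-1/42) + 2921 = 19/42 + 2921 = 122701/42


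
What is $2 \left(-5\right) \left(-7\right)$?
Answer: $70$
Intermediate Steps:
$2 \left(-5\right) \left(-7\right) = \left(-10\right) \left(-7\right) = 70$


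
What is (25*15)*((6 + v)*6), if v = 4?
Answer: 22500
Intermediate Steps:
(25*15)*((6 + v)*6) = (25*15)*((6 + 4)*6) = 375*(10*6) = 375*60 = 22500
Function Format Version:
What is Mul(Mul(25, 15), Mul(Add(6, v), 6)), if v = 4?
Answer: 22500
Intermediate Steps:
Mul(Mul(25, 15), Mul(Add(6, v), 6)) = Mul(Mul(25, 15), Mul(Add(6, 4), 6)) = Mul(375, Mul(10, 6)) = Mul(375, 60) = 22500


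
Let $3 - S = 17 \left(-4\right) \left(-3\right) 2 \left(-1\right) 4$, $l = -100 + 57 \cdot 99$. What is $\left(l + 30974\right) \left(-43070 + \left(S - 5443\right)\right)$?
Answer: $-1711843926$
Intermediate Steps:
$l = 5543$ ($l = -100 + 5643 = 5543$)
$S = 1635$ ($S = 3 - 17 \left(-4\right) \left(-3\right) 2 \left(-1\right) 4 = 3 - 17 \cdot 12 \left(-2\right) 4 = 3 - 17 \left(-24\right) 4 = 3 - \left(-408\right) 4 = 3 - -1632 = 3 + 1632 = 1635$)
$\left(l + 30974\right) \left(-43070 + \left(S - 5443\right)\right) = \left(5543 + 30974\right) \left(-43070 + \left(1635 - 5443\right)\right) = 36517 \left(-43070 - 3808\right) = 36517 \left(-46878\right) = -1711843926$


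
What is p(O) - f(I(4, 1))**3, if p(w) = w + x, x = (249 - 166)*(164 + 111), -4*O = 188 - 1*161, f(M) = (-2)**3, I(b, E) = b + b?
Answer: 93321/4 ≈ 23330.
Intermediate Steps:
I(b, E) = 2*b
f(M) = -8
O = -27/4 (O = -(188 - 1*161)/4 = -(188 - 161)/4 = -1/4*27 = -27/4 ≈ -6.7500)
x = 22825 (x = 83*275 = 22825)
p(w) = 22825 + w (p(w) = w + 22825 = 22825 + w)
p(O) - f(I(4, 1))**3 = (22825 - 27/4) - 1*(-8)**3 = 91273/4 - 1*(-512) = 91273/4 + 512 = 93321/4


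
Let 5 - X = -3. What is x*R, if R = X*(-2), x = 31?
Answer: -496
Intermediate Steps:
X = 8 (X = 5 - 1*(-3) = 5 + 3 = 8)
R = -16 (R = 8*(-2) = -16)
x*R = 31*(-16) = -496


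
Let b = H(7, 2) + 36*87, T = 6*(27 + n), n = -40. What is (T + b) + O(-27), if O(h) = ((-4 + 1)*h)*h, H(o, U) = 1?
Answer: 868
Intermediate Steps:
T = -78 (T = 6*(27 - 40) = 6*(-13) = -78)
O(h) = -3*h² (O(h) = (-3*h)*h = -3*h²)
b = 3133 (b = 1 + 36*87 = 1 + 3132 = 3133)
(T + b) + O(-27) = (-78 + 3133) - 3*(-27)² = 3055 - 3*729 = 3055 - 2187 = 868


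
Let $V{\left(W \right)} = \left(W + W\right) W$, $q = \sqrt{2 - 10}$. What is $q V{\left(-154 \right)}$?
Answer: $94864 i \sqrt{2} \approx 1.3416 \cdot 10^{5} i$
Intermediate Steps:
$q = 2 i \sqrt{2}$ ($q = \sqrt{-8} = 2 i \sqrt{2} \approx 2.8284 i$)
$V{\left(W \right)} = 2 W^{2}$ ($V{\left(W \right)} = 2 W W = 2 W^{2}$)
$q V{\left(-154 \right)} = 2 i \sqrt{2} \cdot 2 \left(-154\right)^{2} = 2 i \sqrt{2} \cdot 2 \cdot 23716 = 2 i \sqrt{2} \cdot 47432 = 94864 i \sqrt{2}$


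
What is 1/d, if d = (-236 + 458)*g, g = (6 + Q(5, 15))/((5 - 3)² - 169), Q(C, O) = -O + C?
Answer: 55/296 ≈ 0.18581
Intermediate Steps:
Q(C, O) = C - O
g = 4/165 (g = (6 + (5 - 1*15))/((5 - 3)² - 169) = (6 + (5 - 15))/(2² - 169) = (6 - 10)/(4 - 169) = -4/(-165) = -4*(-1/165) = 4/165 ≈ 0.024242)
d = 296/55 (d = (-236 + 458)*(4/165) = 222*(4/165) = 296/55 ≈ 5.3818)
1/d = 1/(296/55) = 55/296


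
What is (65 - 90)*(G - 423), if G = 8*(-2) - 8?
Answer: 11175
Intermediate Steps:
G = -24 (G = -16 - 8 = -24)
(65 - 90)*(G - 423) = (65 - 90)*(-24 - 423) = -25*(-447) = 11175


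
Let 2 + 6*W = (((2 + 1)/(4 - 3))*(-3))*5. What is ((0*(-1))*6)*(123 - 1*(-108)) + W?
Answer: -47/6 ≈ -7.8333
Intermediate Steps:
W = -47/6 (W = -1/3 + ((((2 + 1)/(4 - 3))*(-3))*5)/6 = -1/3 + (((3/1)*(-3))*5)/6 = -1/3 + (((3*1)*(-3))*5)/6 = -1/3 + ((3*(-3))*5)/6 = -1/3 + (-9*5)/6 = -1/3 + (1/6)*(-45) = -1/3 - 15/2 = -47/6 ≈ -7.8333)
((0*(-1))*6)*(123 - 1*(-108)) + W = ((0*(-1))*6)*(123 - 1*(-108)) - 47/6 = (0*6)*(123 + 108) - 47/6 = 0*231 - 47/6 = 0 - 47/6 = -47/6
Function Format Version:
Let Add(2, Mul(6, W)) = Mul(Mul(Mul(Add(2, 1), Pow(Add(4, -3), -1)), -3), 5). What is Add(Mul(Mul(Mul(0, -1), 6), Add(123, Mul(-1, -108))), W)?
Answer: Rational(-47, 6) ≈ -7.8333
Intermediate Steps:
W = Rational(-47, 6) (W = Add(Rational(-1, 3), Mul(Rational(1, 6), Mul(Mul(Mul(Add(2, 1), Pow(Add(4, -3), -1)), -3), 5))) = Add(Rational(-1, 3), Mul(Rational(1, 6), Mul(Mul(Mul(3, Pow(1, -1)), -3), 5))) = Add(Rational(-1, 3), Mul(Rational(1, 6), Mul(Mul(Mul(3, 1), -3), 5))) = Add(Rational(-1, 3), Mul(Rational(1, 6), Mul(Mul(3, -3), 5))) = Add(Rational(-1, 3), Mul(Rational(1, 6), Mul(-9, 5))) = Add(Rational(-1, 3), Mul(Rational(1, 6), -45)) = Add(Rational(-1, 3), Rational(-15, 2)) = Rational(-47, 6) ≈ -7.8333)
Add(Mul(Mul(Mul(0, -1), 6), Add(123, Mul(-1, -108))), W) = Add(Mul(Mul(Mul(0, -1), 6), Add(123, Mul(-1, -108))), Rational(-47, 6)) = Add(Mul(Mul(0, 6), Add(123, 108)), Rational(-47, 6)) = Add(Mul(0, 231), Rational(-47, 6)) = Add(0, Rational(-47, 6)) = Rational(-47, 6)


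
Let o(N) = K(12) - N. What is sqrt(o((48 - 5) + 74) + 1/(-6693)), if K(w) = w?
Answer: I*sqrt(4703612838)/6693 ≈ 10.247*I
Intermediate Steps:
o(N) = 12 - N
sqrt(o((48 - 5) + 74) + 1/(-6693)) = sqrt((12 - ((48 - 5) + 74)) + 1/(-6693)) = sqrt((12 - (43 + 74)) - 1/6693) = sqrt((12 - 1*117) - 1/6693) = sqrt((12 - 117) - 1/6693) = sqrt(-105 - 1/6693) = sqrt(-702766/6693) = I*sqrt(4703612838)/6693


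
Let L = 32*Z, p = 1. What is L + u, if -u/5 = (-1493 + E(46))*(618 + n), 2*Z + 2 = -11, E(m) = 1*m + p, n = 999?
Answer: 11690702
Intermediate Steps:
E(m) = 1 + m (E(m) = 1*m + 1 = m + 1 = 1 + m)
Z = -13/2 (Z = -1 + (½)*(-11) = -1 - 11/2 = -13/2 ≈ -6.5000)
u = 11690910 (u = -5*(-1493 + (1 + 46))*(618 + 999) = -5*(-1493 + 47)*1617 = -(-7230)*1617 = -5*(-2338182) = 11690910)
L = -208 (L = 32*(-13/2) = -208)
L + u = -208 + 11690910 = 11690702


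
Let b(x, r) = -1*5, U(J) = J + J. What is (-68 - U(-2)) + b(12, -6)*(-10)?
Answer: -14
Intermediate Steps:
U(J) = 2*J
b(x, r) = -5
(-68 - U(-2)) + b(12, -6)*(-10) = (-68 - 2*(-2)) - 5*(-10) = (-68 - 1*(-4)) + 50 = (-68 + 4) + 50 = -64 + 50 = -14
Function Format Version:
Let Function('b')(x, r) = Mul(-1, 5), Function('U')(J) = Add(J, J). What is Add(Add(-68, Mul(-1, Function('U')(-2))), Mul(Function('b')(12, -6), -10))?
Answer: -14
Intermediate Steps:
Function('U')(J) = Mul(2, J)
Function('b')(x, r) = -5
Add(Add(-68, Mul(-1, Function('U')(-2))), Mul(Function('b')(12, -6), -10)) = Add(Add(-68, Mul(-1, Mul(2, -2))), Mul(-5, -10)) = Add(Add(-68, Mul(-1, -4)), 50) = Add(Add(-68, 4), 50) = Add(-64, 50) = -14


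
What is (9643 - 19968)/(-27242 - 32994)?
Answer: 10325/60236 ≈ 0.17141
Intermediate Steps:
(9643 - 19968)/(-27242 - 32994) = -10325/(-60236) = -10325*(-1/60236) = 10325/60236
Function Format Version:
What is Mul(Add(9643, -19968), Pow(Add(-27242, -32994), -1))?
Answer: Rational(10325, 60236) ≈ 0.17141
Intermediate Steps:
Mul(Add(9643, -19968), Pow(Add(-27242, -32994), -1)) = Mul(-10325, Pow(-60236, -1)) = Mul(-10325, Rational(-1, 60236)) = Rational(10325, 60236)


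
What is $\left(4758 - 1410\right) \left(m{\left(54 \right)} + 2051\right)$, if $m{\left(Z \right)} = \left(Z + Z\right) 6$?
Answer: $9036252$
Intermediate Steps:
$m{\left(Z \right)} = 12 Z$ ($m{\left(Z \right)} = 2 Z 6 = 12 Z$)
$\left(4758 - 1410\right) \left(m{\left(54 \right)} + 2051\right) = \left(4758 - 1410\right) \left(12 \cdot 54 + 2051\right) = 3348 \left(648 + 2051\right) = 3348 \cdot 2699 = 9036252$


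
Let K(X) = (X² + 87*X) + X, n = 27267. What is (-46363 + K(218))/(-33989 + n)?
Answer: -20345/6722 ≈ -3.0266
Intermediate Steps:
K(X) = X² + 88*X
(-46363 + K(218))/(-33989 + n) = (-46363 + 218*(88 + 218))/(-33989 + 27267) = (-46363 + 218*306)/(-6722) = (-46363 + 66708)*(-1/6722) = 20345*(-1/6722) = -20345/6722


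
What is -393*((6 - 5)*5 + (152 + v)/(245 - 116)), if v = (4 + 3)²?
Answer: -110826/43 ≈ -2577.3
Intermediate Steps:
v = 49 (v = 7² = 49)
-393*((6 - 5)*5 + (152 + v)/(245 - 116)) = -393*((6 - 5)*5 + (152 + 49)/(245 - 116)) = -393*(1*5 + 201/129) = -393*(5 + 201*(1/129)) = -393*(5 + 67/43) = -393*282/43 = -110826/43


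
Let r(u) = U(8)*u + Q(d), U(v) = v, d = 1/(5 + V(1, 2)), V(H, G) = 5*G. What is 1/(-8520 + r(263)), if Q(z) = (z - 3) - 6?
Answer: -15/96374 ≈ -0.00015564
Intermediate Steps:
d = 1/15 (d = 1/(5 + 5*2) = 1/(5 + 10) = 1/15 ≈ 0.066667)
Q(z) = -9 + z (Q(z) = (-3 + z) - 6 = -9 + z)
r(u) = -134/15 + 8*u (r(u) = 8*u + (-9 + 1/15) = 8*u - 134/15 = -134/15 + 8*u)
1/(-8520 + r(263)) = 1/(-8520 + (-134/15 + 8*263)) = 1/(-8520 + (-134/15 + 2104)) = 1/(-8520 + 31426/15) = 1/(-96374/15) = -15/96374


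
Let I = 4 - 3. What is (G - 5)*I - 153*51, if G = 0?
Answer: -7808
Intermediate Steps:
I = 1
(G - 5)*I - 153*51 = (0 - 5)*1 - 153*51 = -5*1 - 7803 = -5 - 7803 = -7808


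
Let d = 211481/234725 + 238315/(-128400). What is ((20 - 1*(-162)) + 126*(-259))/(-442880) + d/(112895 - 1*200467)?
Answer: 2676983923998779/36527986191811200 ≈ 0.073286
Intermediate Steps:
d = -1151373119/1205547600 (d = 211481*(1/234725) + 238315*(-1/128400) = 211481/234725 - 47663/25680 = -1151373119/1205547600 ≈ -0.95506)
((20 - 1*(-162)) + 126*(-259))/(-442880) + d/(112895 - 1*200467) = ((20 - 1*(-162)) + 126*(-259))/(-442880) - 1151373119/(1205547600*(112895 - 1*200467)) = ((20 + 162) - 32634)*(-1/442880) - 1151373119/(1205547600*(112895 - 200467)) = (182 - 32634)*(-1/442880) - 1151373119/1205547600/(-87572) = -32452*(-1/442880) - 1151373119/1205547600*(-1/87572) = 8113/110720 + 1151373119/105572214427200 = 2676983923998779/36527986191811200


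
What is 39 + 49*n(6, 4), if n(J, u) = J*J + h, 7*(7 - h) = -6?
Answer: 2188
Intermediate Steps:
h = 55/7 (h = 7 - ⅐*(-6) = 7 + 6/7 = 55/7 ≈ 7.8571)
n(J, u) = 55/7 + J² (n(J, u) = J*J + 55/7 = J² + 55/7 = 55/7 + J²)
39 + 49*n(6, 4) = 39 + 49*(55/7 + 6²) = 39 + 49*(55/7 + 36) = 39 + 49*(307/7) = 39 + 2149 = 2188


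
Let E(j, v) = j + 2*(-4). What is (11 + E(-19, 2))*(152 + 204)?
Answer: -5696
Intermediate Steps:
E(j, v) = -8 + j (E(j, v) = j - 8 = -8 + j)
(11 + E(-19, 2))*(152 + 204) = (11 + (-8 - 19))*(152 + 204) = (11 - 27)*356 = -16*356 = -5696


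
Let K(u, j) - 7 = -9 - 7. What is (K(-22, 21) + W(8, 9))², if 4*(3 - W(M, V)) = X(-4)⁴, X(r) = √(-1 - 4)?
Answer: 2401/16 ≈ 150.06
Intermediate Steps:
X(r) = I*√5 (X(r) = √(-5) = I*√5)
K(u, j) = -9 (K(u, j) = 7 + (-9 - 7) = 7 - 16 = -9)
W(M, V) = -13/4 (W(M, V) = 3 - (I*√5)⁴/4 = 3 - ¼*25 = 3 - 25/4 = -13/4)
(K(-22, 21) + W(8, 9))² = (-9 - 13/4)² = (-49/4)² = 2401/16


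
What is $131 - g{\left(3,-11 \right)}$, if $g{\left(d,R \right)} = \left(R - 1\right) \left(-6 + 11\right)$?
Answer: $191$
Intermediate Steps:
$g{\left(d,R \right)} = -5 + 5 R$ ($g{\left(d,R \right)} = \left(-1 + R\right) 5 = -5 + 5 R$)
$131 - g{\left(3,-11 \right)} = 131 - \left(-5 + 5 \left(-11\right)\right) = 131 - \left(-5 - 55\right) = 131 - -60 = 131 + 60 = 191$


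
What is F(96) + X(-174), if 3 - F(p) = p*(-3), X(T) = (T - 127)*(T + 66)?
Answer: 32799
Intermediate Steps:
X(T) = (-127 + T)*(66 + T)
F(p) = 3 + 3*p (F(p) = 3 - p*(-3) = 3 - (-3)*p = 3 + 3*p)
F(96) + X(-174) = (3 + 3*96) + (-8382 + (-174)**2 - 61*(-174)) = (3 + 288) + (-8382 + 30276 + 10614) = 291 + 32508 = 32799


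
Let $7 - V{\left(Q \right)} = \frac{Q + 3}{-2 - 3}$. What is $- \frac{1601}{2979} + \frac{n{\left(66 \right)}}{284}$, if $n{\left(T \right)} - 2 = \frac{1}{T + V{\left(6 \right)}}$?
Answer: $- \frac{167808629}{316417464} \approx -0.53034$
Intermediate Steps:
$V{\left(Q \right)} = \frac{38}{5} + \frac{Q}{5}$ ($V{\left(Q \right)} = 7 - \frac{Q + 3}{-2 - 3} = 7 - \frac{3 + Q}{-5} = 7 - \left(3 + Q\right) \left(- \frac{1}{5}\right) = 7 - \left(- \frac{3}{5} - \frac{Q}{5}\right) = 7 + \left(\frac{3}{5} + \frac{Q}{5}\right) = \frac{38}{5} + \frac{Q}{5}$)
$n{\left(T \right)} = 2 + \frac{1}{\frac{44}{5} + T}$ ($n{\left(T \right)} = 2 + \frac{1}{T + \left(\frac{38}{5} + \frac{1}{5} \cdot 6\right)} = 2 + \frac{1}{T + \left(\frac{38}{5} + \frac{6}{5}\right)} = 2 + \frac{1}{T + \frac{44}{5}} = 2 + \frac{1}{\frac{44}{5} + T}$)
$- \frac{1601}{2979} + \frac{n{\left(66 \right)}}{284} = - \frac{1601}{2979} + \frac{\frac{1}{44 + 5 \cdot 66} \left(93 + 10 \cdot 66\right)}{284} = \left(-1601\right) \frac{1}{2979} + \frac{93 + 660}{44 + 330} \cdot \frac{1}{284} = - \frac{1601}{2979} + \frac{1}{374} \cdot 753 \cdot \frac{1}{284} = - \frac{1601}{2979} + \frac{753}{374} \cdot \frac{1}{284} = - \frac{1601}{2979} + \frac{753}{106216} = - \frac{167808629}{316417464}$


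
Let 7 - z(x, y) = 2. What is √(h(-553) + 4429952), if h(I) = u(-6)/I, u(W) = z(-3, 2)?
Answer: 3*√150524354267/553 ≈ 2104.7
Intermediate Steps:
z(x, y) = 5 (z(x, y) = 7 - 1*2 = 7 - 2 = 5)
u(W) = 5
h(I) = 5/I
√(h(-553) + 4429952) = √(5/(-553) + 4429952) = √(5*(-1/553) + 4429952) = √(-5/553 + 4429952) = √(2449763451/553) = 3*√150524354267/553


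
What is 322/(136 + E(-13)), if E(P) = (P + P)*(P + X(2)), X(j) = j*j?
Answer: 161/185 ≈ 0.87027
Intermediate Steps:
X(j) = j²
E(P) = 2*P*(4 + P) (E(P) = (P + P)*(P + 2²) = (2*P)*(P + 4) = (2*P)*(4 + P) = 2*P*(4 + P))
322/(136 + E(-13)) = 322/(136 + 2*(-13)*(4 - 13)) = 322/(136 + 2*(-13)*(-9)) = 322/(136 + 234) = 322/370 = (1/370)*322 = 161/185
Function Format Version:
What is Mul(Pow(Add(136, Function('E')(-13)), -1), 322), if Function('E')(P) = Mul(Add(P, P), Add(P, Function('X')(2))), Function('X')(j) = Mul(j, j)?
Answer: Rational(161, 185) ≈ 0.87027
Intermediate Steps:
Function('X')(j) = Pow(j, 2)
Function('E')(P) = Mul(2, P, Add(4, P)) (Function('E')(P) = Mul(Add(P, P), Add(P, Pow(2, 2))) = Mul(Mul(2, P), Add(P, 4)) = Mul(Mul(2, P), Add(4, P)) = Mul(2, P, Add(4, P)))
Mul(Pow(Add(136, Function('E')(-13)), -1), 322) = Mul(Pow(Add(136, Mul(2, -13, Add(4, -13))), -1), 322) = Mul(Pow(Add(136, Mul(2, -13, -9)), -1), 322) = Mul(Pow(Add(136, 234), -1), 322) = Mul(Pow(370, -1), 322) = Mul(Rational(1, 370), 322) = Rational(161, 185)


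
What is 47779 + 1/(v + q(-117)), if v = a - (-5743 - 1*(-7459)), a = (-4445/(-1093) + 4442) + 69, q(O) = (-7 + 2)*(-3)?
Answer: 146957454818/3075775 ≈ 47779.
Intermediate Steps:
q(O) = 15 (q(O) = -5*(-3) = 15)
a = 4934968/1093 (a = (-4445*(-1/1093) + 4442) + 69 = (4445/1093 + 4442) + 69 = 4859551/1093 + 69 = 4934968/1093 ≈ 4515.1)
v = 3059380/1093 (v = 4934968/1093 - (-5743 - 1*(-7459)) = 4934968/1093 - (-5743 + 7459) = 4934968/1093 - 1*1716 = 4934968/1093 - 1716 = 3059380/1093 ≈ 2799.1)
47779 + 1/(v + q(-117)) = 47779 + 1/(3059380/1093 + 15) = 47779 + 1/(3075775/1093) = 47779 + 1093/3075775 = 146957454818/3075775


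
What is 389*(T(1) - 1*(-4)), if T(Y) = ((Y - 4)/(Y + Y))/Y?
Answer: 1945/2 ≈ 972.50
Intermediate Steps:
T(Y) = (-4 + Y)/(2*Y²) (T(Y) = ((-4 + Y)/((2*Y)))/Y = ((-4 + Y)*(1/(2*Y)))/Y = ((-4 + Y)/(2*Y))/Y = (-4 + Y)/(2*Y²))
389*(T(1) - 1*(-4)) = 389*((½)*(-4 + 1)/1² - 1*(-4)) = 389*((½)*1*(-3) + 4) = 389*(-3/2 + 4) = 389*(5/2) = 1945/2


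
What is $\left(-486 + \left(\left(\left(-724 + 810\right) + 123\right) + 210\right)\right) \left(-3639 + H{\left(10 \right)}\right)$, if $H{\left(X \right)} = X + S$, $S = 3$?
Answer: $242942$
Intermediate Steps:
$H{\left(X \right)} = 3 + X$ ($H{\left(X \right)} = X + 3 = 3 + X$)
$\left(-486 + \left(\left(\left(-724 + 810\right) + 123\right) + 210\right)\right) \left(-3639 + H{\left(10 \right)}\right) = \left(-486 + \left(\left(\left(-724 + 810\right) + 123\right) + 210\right)\right) \left(-3639 + \left(3 + 10\right)\right) = \left(-486 + \left(\left(86 + 123\right) + 210\right)\right) \left(-3639 + 13\right) = \left(-486 + \left(209 + 210\right)\right) \left(-3626\right) = \left(-486 + 419\right) \left(-3626\right) = \left(-67\right) \left(-3626\right) = 242942$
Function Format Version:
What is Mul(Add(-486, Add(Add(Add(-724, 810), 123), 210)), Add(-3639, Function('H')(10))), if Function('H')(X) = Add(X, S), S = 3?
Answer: 242942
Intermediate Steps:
Function('H')(X) = Add(3, X) (Function('H')(X) = Add(X, 3) = Add(3, X))
Mul(Add(-486, Add(Add(Add(-724, 810), 123), 210)), Add(-3639, Function('H')(10))) = Mul(Add(-486, Add(Add(Add(-724, 810), 123), 210)), Add(-3639, Add(3, 10))) = Mul(Add(-486, Add(Add(86, 123), 210)), Add(-3639, 13)) = Mul(Add(-486, Add(209, 210)), -3626) = Mul(Add(-486, 419), -3626) = Mul(-67, -3626) = 242942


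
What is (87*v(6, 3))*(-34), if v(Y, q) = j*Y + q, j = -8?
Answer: 133110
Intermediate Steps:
v(Y, q) = q - 8*Y (v(Y, q) = -8*Y + q = q - 8*Y)
(87*v(6, 3))*(-34) = (87*(3 - 8*6))*(-34) = (87*(3 - 48))*(-34) = (87*(-45))*(-34) = -3915*(-34) = 133110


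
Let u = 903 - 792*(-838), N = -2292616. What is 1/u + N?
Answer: -1523670300983/664599 ≈ -2.2926e+6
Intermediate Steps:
u = 664599 (u = 903 + 663696 = 664599)
1/u + N = 1/664599 - 2292616 = -1523670300983/664599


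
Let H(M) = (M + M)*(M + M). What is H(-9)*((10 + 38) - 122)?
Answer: -23976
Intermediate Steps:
H(M) = 4*M² (H(M) = (2*M)*(2*M) = 4*M²)
H(-9)*((10 + 38) - 122) = (4*(-9)²)*((10 + 38) - 122) = (4*81)*(48 - 122) = 324*(-74) = -23976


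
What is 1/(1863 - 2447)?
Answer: -1/584 ≈ -0.0017123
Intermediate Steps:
1/(1863 - 2447) = 1/(-584) = -1/584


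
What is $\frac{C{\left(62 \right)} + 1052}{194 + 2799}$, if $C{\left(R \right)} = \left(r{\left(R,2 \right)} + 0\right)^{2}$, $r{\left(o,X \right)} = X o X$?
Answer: $\frac{62556}{2993} \approx 20.901$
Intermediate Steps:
$r{\left(o,X \right)} = o X^{2}$
$C{\left(R \right)} = 16 R^{2}$ ($C{\left(R \right)} = \left(R 2^{2} + 0\right)^{2} = \left(R 4 + 0\right)^{2} = \left(4 R + 0\right)^{2} = \left(4 R\right)^{2} = 16 R^{2}$)
$\frac{C{\left(62 \right)} + 1052}{194 + 2799} = \frac{16 \cdot 62^{2} + 1052}{194 + 2799} = \frac{16 \cdot 3844 + 1052}{2993} = \left(61504 + 1052\right) \frac{1}{2993} = 62556 \cdot \frac{1}{2993} = \frac{62556}{2993}$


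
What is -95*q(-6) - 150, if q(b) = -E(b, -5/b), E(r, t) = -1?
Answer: -245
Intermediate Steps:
q(b) = 1 (q(b) = -1*(-1) = 1)
-95*q(-6) - 150 = -95*1 - 150 = -95 - 150 = -245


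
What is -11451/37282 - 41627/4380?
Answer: -801046597/81647580 ≈ -9.8110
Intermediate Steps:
-11451/37282 - 41627/4380 = -801046597/81647580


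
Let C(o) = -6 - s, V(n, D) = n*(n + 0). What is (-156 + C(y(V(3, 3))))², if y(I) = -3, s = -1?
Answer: 25921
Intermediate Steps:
V(n, D) = n² (V(n, D) = n*n = n²)
C(o) = -5 (C(o) = -6 - 1*(-1) = -6 + 1 = -5)
(-156 + C(y(V(3, 3))))² = (-156 - 5)² = (-161)² = 25921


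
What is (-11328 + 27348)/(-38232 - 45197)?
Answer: -16020/83429 ≈ -0.19202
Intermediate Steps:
(-11328 + 27348)/(-38232 - 45197) = 16020/(-83429) = 16020*(-1/83429) = -16020/83429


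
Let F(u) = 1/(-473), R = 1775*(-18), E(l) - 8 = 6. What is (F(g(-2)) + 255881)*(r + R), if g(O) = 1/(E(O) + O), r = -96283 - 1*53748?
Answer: -22025471981472/473 ≈ -4.6565e+10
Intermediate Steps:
E(l) = 14 (E(l) = 8 + 6 = 14)
R = -31950
r = -150031 (r = -96283 - 53748 = -150031)
g(O) = 1/(14 + O)
F(u) = -1/473
(F(g(-2)) + 255881)*(r + R) = (-1/473 + 255881)*(-150031 - 31950) = (121031712/473)*(-181981) = -22025471981472/473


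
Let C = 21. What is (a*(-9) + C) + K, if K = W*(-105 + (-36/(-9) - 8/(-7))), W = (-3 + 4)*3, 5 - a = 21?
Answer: -942/7 ≈ -134.57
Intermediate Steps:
a = -16 (a = 5 - 1*21 = 5 - 21 = -16)
W = 3 (W = 1*3 = 3)
K = -2097/7 (K = 3*(-105 + (-36/(-9) - 8/(-7))) = 3*(-105 + (-36*(-⅑) - 8*(-⅐))) = 3*(-105 + (4 + 8/7)) = 3*(-105 + 36/7) = 3*(-699/7) = -2097/7 ≈ -299.57)
(a*(-9) + C) + K = (-16*(-9) + 21) - 2097/7 = (144 + 21) - 2097/7 = 165 - 2097/7 = -942/7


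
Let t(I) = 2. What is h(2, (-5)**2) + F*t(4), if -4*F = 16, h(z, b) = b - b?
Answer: -8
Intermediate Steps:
h(z, b) = 0
F = -4 (F = -1/4*16 = -4)
h(2, (-5)**2) + F*t(4) = 0 - 4*2 = 0 - 8 = -8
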